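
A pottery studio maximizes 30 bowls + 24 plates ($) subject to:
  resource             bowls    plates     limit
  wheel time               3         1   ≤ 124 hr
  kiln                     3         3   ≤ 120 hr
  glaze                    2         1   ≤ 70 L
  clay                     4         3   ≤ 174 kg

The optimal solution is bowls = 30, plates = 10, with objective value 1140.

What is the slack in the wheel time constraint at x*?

wheel time used = 3·30 + 1·10 = 100; slack = 124 − 100 = 24.

24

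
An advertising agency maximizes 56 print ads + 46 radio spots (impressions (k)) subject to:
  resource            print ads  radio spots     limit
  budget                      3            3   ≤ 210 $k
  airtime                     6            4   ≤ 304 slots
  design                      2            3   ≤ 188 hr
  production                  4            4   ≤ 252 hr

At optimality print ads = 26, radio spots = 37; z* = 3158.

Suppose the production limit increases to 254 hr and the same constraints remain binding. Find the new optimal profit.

At the optimum: budget uses 189 of 210 (slack = 21); airtime uses 304 of 304 (binding); design uses 163 of 188 (slack = 25); production uses 252 of 252 (binding).
Since budget, design are not tight, their duals are 0.
The binding rows give the dual system: 6·y_airtime + 4·y_production = 56 and 4·y_airtime + 4·y_production = 46.
Solving: y_airtime = 5, y_production = 6.5.
Δz = y_production·Δb = 6.5 × (2) = 13, so new z* = 3158 + 13 = 3171.

3171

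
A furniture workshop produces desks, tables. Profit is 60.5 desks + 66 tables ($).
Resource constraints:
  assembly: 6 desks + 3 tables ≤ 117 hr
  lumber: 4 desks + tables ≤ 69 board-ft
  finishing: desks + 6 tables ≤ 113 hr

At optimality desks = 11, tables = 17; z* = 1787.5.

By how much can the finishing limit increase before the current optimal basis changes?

Binding constraints: assembly, finishing. The basis is B = [[6,3],[1,6]] with det 33.
Per unit increase in finishing, x* moves by d = (-0.0909, 0.1818).
The basis stays optimal until desks reaches 0; allowable increase = 121 hr.

121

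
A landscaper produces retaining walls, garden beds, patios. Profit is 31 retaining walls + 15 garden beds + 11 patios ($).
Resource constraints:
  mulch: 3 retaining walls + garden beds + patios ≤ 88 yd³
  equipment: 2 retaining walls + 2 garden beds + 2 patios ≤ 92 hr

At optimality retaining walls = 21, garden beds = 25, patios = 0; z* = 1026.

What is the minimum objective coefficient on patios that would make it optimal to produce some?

15

Check each constraint at x*: mulch 88/88 (tight); equipment 92/92 (tight).
From A_Bᵀ y = c: 3·y_mulch + 2·y_equipment = 31; 1·y_mulch + 2·y_equipment = 15.
This yields shadow prices y_mulch = 8, y_equipment = 3.5.
patios enters the basis when its profit ≥ yᵀa₃ = 8·1 + 3.5·2 = 15.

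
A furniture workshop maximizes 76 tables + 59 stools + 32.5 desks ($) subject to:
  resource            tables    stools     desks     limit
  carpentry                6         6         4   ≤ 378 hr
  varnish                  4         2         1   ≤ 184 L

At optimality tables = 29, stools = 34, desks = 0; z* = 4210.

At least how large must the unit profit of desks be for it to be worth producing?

Both carpentry and varnish are binding at x*.
The binding rows give the dual system: 6·y_carpentry + 4·y_varnish = 76 and 6·y_carpentry + 2·y_varnish = 59.
Solving: y_carpentry = 7, y_varnish = 8.5.
desks enters the basis when its profit ≥ yᵀa₃ = 7·4 + 8.5·1 = 36.5.

36.5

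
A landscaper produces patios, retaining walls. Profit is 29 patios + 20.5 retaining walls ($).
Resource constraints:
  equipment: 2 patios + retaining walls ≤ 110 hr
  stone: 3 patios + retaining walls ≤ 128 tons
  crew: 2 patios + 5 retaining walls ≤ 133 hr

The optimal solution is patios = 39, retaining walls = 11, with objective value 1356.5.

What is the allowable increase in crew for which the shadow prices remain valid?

Binding constraints: stone, crew. The basis is B = [[3,1],[2,5]] with det 13.
Per unit increase in crew, x* moves by d = (-0.0769, 0.2308).
The basis stays optimal until equipment becomes binding; allowable increase = 273 hr.

273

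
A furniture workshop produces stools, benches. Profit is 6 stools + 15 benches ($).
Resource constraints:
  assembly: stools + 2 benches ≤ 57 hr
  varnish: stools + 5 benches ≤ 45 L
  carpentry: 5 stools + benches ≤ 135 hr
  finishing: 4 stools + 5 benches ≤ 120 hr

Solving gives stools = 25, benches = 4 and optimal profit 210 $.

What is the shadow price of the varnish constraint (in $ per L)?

2

Check each constraint at x*: assembly 33/57 (slack 24); varnish 45/45 (tight); carpentry 129/135 (slack 6); finishing 120/120 (tight).
Slack constraints have shadow price 0 (complementary slackness).
From A_Bᵀ y = c: 1·y_varnish + 4·y_finishing = 6; 5·y_varnish + 5·y_finishing = 15.
This yields shadow prices y_varnish = 2, y_finishing = 1.
Shadow price of varnish = 2.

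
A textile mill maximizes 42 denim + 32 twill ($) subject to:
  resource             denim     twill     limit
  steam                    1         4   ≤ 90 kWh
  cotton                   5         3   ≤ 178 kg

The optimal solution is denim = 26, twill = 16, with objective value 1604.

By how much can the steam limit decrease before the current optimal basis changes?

54.4

Binding constraints: steam, cotton. The basis is B = [[1,4],[5,3]] with det -17.
Per unit decrease in steam, x* moves by d = (0.1765, -0.2941).
The basis stays optimal until twill reaches 0; allowable decrease = 54.4 kWh.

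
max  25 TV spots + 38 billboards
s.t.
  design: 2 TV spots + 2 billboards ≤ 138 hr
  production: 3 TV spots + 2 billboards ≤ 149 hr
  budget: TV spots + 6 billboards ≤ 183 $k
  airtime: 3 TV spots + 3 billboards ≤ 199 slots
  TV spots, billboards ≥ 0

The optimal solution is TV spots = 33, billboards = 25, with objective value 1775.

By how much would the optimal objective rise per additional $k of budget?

Binding: production and budget. Non-binding: design (22 unused), airtime (25 unused).
Since design, airtime are not tight, their duals are 0.
The binding rows give the dual system: 3·y_production + 1·y_budget = 25 and 2·y_production + 6·y_budget = 38.
This yields shadow prices y_production = 7, y_budget = 4.
Shadow price of budget = 4.

4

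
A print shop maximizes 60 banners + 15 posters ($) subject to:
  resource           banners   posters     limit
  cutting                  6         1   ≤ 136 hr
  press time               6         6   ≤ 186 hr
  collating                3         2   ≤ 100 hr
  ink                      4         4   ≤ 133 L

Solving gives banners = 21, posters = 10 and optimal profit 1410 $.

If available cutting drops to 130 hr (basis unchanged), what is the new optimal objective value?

1356

Check each constraint at x*: cutting 136/136 (tight); press time 186/186 (tight); collating 83/100 (slack 17); ink 124/133 (slack 9).
Slack constraints have shadow price 0 (complementary slackness).
Dual feasibility on the basic columns requires 6·y_cutting + 6·y_press time = 60, 1·y_cutting + 6·y_press time = 15.
→ y_cutting = 9 and y_press time = 1.
Δz = y_cutting·Δb = 9 × (-6) = -54, so new z* = 1410 − 54 = 1356.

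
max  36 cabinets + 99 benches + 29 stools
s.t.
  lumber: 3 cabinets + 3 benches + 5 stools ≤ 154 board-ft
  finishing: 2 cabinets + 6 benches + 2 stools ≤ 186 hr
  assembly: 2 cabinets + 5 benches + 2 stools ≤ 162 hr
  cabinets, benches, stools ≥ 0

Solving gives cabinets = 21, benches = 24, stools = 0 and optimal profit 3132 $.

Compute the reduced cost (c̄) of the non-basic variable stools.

At the optimum: lumber uses 135 of 154 (slack = 19); finishing uses 186 of 186 (binding); assembly uses 162 of 162 (binding).
Since lumber is not tight, its dual is 0.
From A_Bᵀ y = c: 2·y_finishing + 2·y_assembly = 36; 6·y_finishing + 5·y_assembly = 99.
→ y_finishing = 9 and y_assembly = 9.
Reduced cost of stools: c₃ − yᵀa₃ = 29 − (9·2 + 9·2) = 29 − 36 = -7.

-7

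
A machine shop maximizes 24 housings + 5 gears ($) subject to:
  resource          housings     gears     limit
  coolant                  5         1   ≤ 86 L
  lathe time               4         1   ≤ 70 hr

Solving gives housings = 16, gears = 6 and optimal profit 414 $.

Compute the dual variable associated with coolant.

4

Both coolant and lathe time are binding at x*.
Dual feasibility on the basic columns requires 5·y_coolant + 4·y_lathe time = 24, 1·y_coolant + 1·y_lathe time = 5.
Solving: y_coolant = 4, y_lathe time = 1.
Shadow price of coolant = 4.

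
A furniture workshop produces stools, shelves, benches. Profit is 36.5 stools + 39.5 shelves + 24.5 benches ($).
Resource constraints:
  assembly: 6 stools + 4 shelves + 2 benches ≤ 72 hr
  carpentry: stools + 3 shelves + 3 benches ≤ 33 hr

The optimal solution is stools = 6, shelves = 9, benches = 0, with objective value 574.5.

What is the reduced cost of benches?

-5

Both assembly and carpentry are binding at x*.
From A_Bᵀ y = c: 6·y_assembly + 1·y_carpentry = 36.5; 4·y_assembly + 3·y_carpentry = 39.5.
→ y_assembly = 5 and y_carpentry = 6.5.
Reduced cost of benches: c₃ − yᵀa₃ = 24.5 − (5·2 + 6.5·3) = 24.5 − 29.5 = -5.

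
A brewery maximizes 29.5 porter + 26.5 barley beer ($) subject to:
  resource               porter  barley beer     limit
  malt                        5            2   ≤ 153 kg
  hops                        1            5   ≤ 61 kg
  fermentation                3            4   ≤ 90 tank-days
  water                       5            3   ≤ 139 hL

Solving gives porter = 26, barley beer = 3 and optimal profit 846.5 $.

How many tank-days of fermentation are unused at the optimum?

0

fermentation used = 3·26 + 4·3 = 90; slack = 90 − 90 = 0.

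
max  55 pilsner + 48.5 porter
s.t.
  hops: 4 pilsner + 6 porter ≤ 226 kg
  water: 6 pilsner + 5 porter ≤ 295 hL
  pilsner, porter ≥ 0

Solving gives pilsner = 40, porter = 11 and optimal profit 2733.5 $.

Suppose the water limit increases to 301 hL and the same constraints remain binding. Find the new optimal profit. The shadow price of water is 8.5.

2784.5

Δb = 6, so new z* = 2733.5 + (8.5)·(6) = 2733.5 + 51 = 2784.5.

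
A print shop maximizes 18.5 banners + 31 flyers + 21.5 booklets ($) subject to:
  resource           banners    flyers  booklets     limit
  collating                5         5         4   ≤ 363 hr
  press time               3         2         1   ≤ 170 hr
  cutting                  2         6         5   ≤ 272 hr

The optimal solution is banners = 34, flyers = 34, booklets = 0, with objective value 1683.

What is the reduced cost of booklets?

-2

At the optimum: collating uses 340 of 363 (slack = 23); press time uses 170 of 170 (binding); cutting uses 272 of 272 (binding).
Slack constraints have shadow price 0 (complementary slackness).
Dual feasibility on the basic columns requires 3·y_press time + 2·y_cutting = 18.5, 2·y_press time + 6·y_cutting = 31.
This yields shadow prices y_press time = 3.5, y_cutting = 4.
Reduced cost of booklets: c₃ − yᵀa₃ = 21.5 − (3.5·1 + 4·5) = 21.5 − 23.5 = -2.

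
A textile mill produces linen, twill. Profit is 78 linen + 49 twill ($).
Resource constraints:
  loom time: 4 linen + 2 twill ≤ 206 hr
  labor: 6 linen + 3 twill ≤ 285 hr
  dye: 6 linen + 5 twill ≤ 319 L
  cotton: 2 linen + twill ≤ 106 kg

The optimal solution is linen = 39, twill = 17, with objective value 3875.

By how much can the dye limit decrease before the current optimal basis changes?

Binding constraints: labor, dye. The basis is B = [[6,3],[6,5]] with det 12.
Per unit decrease in dye, x* moves by d = (0.25, -0.5).
The basis stays optimal until twill reaches 0; allowable decrease = 34 L.

34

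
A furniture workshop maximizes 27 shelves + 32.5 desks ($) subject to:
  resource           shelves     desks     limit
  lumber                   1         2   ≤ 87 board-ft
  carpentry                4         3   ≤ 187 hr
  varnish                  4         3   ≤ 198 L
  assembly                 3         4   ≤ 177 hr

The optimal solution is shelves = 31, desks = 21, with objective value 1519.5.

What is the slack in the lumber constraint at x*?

14

lumber used = 1·31 + 2·21 = 73; slack = 87 − 73 = 14.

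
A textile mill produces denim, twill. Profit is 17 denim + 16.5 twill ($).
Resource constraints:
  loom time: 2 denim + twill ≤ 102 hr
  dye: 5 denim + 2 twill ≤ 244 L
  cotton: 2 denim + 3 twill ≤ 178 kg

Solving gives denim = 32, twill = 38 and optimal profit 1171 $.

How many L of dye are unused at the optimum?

dye used = 5·32 + 2·38 = 236; slack = 244 − 236 = 8.

8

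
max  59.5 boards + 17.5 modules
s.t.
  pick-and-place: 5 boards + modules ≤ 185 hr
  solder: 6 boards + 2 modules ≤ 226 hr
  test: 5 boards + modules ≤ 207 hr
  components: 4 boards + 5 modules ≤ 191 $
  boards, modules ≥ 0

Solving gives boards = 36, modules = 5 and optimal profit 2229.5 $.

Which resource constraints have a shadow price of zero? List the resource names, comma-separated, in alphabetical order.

components, test

pick-and-place: 185/185 (binding)
solder: 226/226 (binding)
test: 185/207 (slack 22)
components: 169/191 (slack 22)
By complementary slackness, a constraint with positive slack has shadow price 0 → components, test.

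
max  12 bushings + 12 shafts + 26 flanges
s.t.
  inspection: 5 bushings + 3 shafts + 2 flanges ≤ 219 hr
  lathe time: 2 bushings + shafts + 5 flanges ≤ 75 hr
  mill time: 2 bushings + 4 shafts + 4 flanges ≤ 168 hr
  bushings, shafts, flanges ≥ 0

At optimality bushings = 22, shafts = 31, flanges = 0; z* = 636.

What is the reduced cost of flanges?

-2

At the optimum: inspection uses 203 of 219 (slack = 16); lathe time uses 75 of 75 (binding); mill time uses 168 of 168 (binding).
Since inspection is not tight, its dual is 0.
From A_Bᵀ y = c: 2·y_lathe time + 2·y_mill time = 12; 1·y_lathe time + 4·y_mill time = 12.
Solving: y_lathe time = 4, y_mill time = 2.
Reduced cost of flanges: c₃ − yᵀa₃ = 26 − (4·5 + 2·4) = 26 − 28 = -2.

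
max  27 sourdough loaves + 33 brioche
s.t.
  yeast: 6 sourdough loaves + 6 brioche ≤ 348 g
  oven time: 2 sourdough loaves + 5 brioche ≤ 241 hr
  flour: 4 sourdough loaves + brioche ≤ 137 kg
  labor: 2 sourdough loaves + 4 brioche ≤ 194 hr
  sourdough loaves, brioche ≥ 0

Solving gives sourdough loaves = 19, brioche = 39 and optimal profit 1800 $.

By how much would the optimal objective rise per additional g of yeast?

3.5

Binding: yeast and labor. Non-binding: oven time (8 unused), flour (22 unused).
Since oven time, flour are not tight, their duals are 0.
From A_Bᵀ y = c: 6·y_yeast + 2·y_labor = 27; 6·y_yeast + 4·y_labor = 33.
→ y_yeast = 3.5 and y_labor = 3.
Shadow price of yeast = 3.5.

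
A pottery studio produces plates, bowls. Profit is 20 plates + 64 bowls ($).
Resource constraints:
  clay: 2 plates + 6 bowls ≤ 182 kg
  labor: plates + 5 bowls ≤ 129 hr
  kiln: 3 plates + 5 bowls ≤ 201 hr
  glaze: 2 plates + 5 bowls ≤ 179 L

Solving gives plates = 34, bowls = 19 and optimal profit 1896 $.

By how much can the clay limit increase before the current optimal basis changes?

Binding constraints: clay, labor. The basis is B = [[2,6],[1,5]] with det 4.
Per unit increase in clay, x* moves by d = (1.25, -0.25).
The basis stays optimal until kiln becomes binding; allowable increase = 1.6 kg.

1.6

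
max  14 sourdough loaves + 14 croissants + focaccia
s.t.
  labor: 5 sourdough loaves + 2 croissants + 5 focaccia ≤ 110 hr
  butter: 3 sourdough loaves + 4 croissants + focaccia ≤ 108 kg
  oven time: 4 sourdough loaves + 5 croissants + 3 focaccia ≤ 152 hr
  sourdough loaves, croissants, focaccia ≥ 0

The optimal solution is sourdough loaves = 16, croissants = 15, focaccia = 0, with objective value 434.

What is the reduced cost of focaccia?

-7

At the optimum: labor uses 110 of 110 (binding); butter uses 108 of 108 (binding); oven time uses 139 of 152 (slack = 13).
Since oven time is not tight, its dual is 0.
From A_Bᵀ y = c: 5·y_labor + 3·y_butter = 14; 2·y_labor + 4·y_butter = 14.
Solving: y_labor = 1, y_butter = 3.
Reduced cost of focaccia: c₃ − yᵀa₃ = 1 − (1·5 + 3·1) = 1 − 8 = -7.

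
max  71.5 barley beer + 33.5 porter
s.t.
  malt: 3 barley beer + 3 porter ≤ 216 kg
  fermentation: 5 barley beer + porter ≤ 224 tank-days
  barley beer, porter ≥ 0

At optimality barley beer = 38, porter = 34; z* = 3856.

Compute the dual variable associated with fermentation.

9.5

Check each constraint at x*: malt 216/216 (tight); fermentation 224/224 (tight).
The binding rows give the dual system: 3·y_malt + 5·y_fermentation = 71.5 and 3·y_malt + 1·y_fermentation = 33.5.
Solving: y_malt = 8, y_fermentation = 9.5.
Shadow price of fermentation = 9.5.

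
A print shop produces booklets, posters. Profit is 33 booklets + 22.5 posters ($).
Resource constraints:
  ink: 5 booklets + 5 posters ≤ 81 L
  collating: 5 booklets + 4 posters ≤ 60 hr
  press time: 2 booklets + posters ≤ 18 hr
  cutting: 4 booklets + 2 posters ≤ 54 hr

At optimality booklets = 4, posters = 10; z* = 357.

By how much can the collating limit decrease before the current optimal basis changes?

Binding constraints: collating, press time. The basis is B = [[5,4],[2,1]] with det -3.
Per unit decrease in collating, x* moves by d = (0.3333, -0.6667).
The basis stays optimal until posters reaches 0; allowable decrease = 15 hr.

15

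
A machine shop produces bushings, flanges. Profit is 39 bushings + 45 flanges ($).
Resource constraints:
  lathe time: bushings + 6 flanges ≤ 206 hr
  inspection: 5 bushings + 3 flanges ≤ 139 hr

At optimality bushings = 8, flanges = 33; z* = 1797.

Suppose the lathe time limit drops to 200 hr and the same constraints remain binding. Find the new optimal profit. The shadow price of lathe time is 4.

Δb = -6, so new z* = 1797 + (4)·(-6) = 1797 − 24 = 1773.

1773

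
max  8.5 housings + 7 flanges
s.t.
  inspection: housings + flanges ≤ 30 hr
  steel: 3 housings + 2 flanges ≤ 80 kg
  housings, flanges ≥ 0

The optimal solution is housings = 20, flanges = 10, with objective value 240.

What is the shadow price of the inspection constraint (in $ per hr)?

4

Check each constraint at x*: inspection 30/30 (tight); steel 80/80 (tight).
The binding rows give the dual system: 1·y_inspection + 3·y_steel = 8.5 and 1·y_inspection + 2·y_steel = 7.
→ y_inspection = 4 and y_steel = 1.5.
Shadow price of inspection = 4.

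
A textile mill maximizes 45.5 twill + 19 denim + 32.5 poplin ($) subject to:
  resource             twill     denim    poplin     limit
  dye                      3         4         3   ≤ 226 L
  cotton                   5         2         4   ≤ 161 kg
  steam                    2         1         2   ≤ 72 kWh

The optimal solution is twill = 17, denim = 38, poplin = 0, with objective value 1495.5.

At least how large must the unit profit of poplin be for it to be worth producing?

38

Check each constraint at x*: dye 203/226 (slack 23); cotton 161/161 (tight); steam 72/72 (tight).
By complementary slackness, y = 0 for the non-binding constraint.
Dual feasibility on the basic columns requires 5·y_cotton + 2·y_steam = 45.5, 2·y_cotton + 1·y_steam = 19.
Solving: y_cotton = 7.5, y_steam = 4.
poplin enters the basis when its profit ≥ yᵀa₃ = 7.5·4 + 4·2 = 38.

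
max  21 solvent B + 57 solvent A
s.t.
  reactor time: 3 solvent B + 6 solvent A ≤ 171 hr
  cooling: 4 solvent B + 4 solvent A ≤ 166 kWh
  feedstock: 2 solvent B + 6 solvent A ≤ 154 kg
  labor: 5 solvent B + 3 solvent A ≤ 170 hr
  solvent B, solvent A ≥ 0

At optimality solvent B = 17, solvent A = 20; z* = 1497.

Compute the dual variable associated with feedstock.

7.5

Check each constraint at x*: reactor time 171/171 (tight); cooling 148/166 (slack 18); feedstock 154/154 (tight); labor 145/170 (slack 25).
By complementary slackness, y = 0 for the non-binding constraints.
From A_Bᵀ y = c: 3·y_reactor time + 2·y_feedstock = 21; 6·y_reactor time + 6·y_feedstock = 57.
This yields shadow prices y_reactor time = 2, y_feedstock = 7.5.
Shadow price of feedstock = 7.5.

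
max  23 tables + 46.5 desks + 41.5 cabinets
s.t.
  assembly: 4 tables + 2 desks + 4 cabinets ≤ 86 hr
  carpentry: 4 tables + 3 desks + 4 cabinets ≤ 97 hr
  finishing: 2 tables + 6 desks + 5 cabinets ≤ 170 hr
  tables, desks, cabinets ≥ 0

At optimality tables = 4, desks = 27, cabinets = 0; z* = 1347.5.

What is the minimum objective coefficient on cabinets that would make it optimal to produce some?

42.5

Check each constraint at x*: assembly 70/86 (slack 16); carpentry 97/97 (tight); finishing 170/170 (tight).
By complementary slackness, y = 0 for the non-binding constraint.
Dual feasibility on the basic columns requires 4·y_carpentry + 2·y_finishing = 23, 3·y_carpentry + 6·y_finishing = 46.5.
Solving: y_carpentry = 2.5, y_finishing = 6.5.
cabinets enters the basis when its profit ≥ yᵀa₃ = 2.5·4 + 6.5·5 = 42.5.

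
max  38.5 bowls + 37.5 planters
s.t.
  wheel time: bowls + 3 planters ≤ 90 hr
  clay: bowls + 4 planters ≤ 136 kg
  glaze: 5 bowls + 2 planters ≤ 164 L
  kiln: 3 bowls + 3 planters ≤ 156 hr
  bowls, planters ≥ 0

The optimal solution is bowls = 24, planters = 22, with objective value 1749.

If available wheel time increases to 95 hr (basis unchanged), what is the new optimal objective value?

At the optimum: wheel time uses 90 of 90 (binding); clay uses 112 of 136 (slack = 24); glaze uses 164 of 164 (binding); kiln uses 138 of 156 (slack = 18).
By complementary slackness, y = 0 for the non-binding constraints.
The binding rows give the dual system: 1·y_wheel time + 5·y_glaze = 38.5 and 3·y_wheel time + 2·y_glaze = 37.5.
This yields shadow prices y_wheel time = 8.5, y_glaze = 6.
Δz = y_wheel time·Δb = 8.5 × (5) = 42.5, so new z* = 1749 + 42.5 = 1791.5.

1791.5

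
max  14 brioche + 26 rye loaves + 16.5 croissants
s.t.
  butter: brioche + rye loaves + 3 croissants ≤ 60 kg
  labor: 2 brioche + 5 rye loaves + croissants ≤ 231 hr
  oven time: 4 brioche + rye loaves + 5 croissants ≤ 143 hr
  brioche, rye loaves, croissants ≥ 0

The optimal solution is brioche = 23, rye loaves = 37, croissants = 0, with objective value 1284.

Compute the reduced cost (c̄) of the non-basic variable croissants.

Binding: butter and labor. Non-binding: oven time (14 unused).
Slack constraints have shadow price 0 (complementary slackness).
The binding rows give the dual system: 1·y_butter + 2·y_labor = 14 and 1·y_butter + 5·y_labor = 26.
Solving: y_butter = 6, y_labor = 4.
Reduced cost of croissants: c₃ − yᵀa₃ = 16.5 − (6·3 + 4·1) = 16.5 − 22 = -5.5.

-5.5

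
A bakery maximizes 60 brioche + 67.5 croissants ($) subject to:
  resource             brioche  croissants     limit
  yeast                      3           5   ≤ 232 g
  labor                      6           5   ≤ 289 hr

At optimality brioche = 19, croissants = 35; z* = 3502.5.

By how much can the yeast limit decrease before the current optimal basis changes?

Binding constraints: yeast, labor. The basis is B = [[3,5],[6,5]] with det -15.
Per unit decrease in yeast, x* moves by d = (0.3333, -0.4).
The basis stays optimal until croissants reaches 0; allowable decrease = 87.5 g.

87.5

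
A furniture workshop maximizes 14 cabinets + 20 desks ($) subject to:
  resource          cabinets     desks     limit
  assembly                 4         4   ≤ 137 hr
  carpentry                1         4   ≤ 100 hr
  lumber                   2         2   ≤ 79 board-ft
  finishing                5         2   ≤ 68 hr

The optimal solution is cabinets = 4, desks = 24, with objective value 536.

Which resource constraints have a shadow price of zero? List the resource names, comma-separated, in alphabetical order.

assembly: 112/137 (slack 25)
carpentry: 100/100 (binding)
lumber: 56/79 (slack 23)
finishing: 68/68 (binding)
By complementary slackness, a constraint with positive slack has shadow price 0 → assembly, lumber.

assembly, lumber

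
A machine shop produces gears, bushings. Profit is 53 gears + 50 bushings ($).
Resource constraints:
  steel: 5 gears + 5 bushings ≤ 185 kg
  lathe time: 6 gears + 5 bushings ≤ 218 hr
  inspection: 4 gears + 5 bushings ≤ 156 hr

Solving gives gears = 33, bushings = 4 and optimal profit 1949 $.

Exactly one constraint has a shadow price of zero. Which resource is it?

steel: 185/185 (binding)
lathe time: 218/218 (binding)
inspection: 152/156 (slack 4)
By complementary slackness, a constraint with positive slack has shadow price 0 → inspection.

inspection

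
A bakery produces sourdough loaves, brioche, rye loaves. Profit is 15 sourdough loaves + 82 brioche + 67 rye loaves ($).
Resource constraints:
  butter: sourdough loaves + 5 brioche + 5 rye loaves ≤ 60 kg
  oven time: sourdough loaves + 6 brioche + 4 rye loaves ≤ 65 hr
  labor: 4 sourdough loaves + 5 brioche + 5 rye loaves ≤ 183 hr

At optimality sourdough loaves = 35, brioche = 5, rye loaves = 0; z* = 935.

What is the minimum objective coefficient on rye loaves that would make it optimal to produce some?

68

Binding: butter and oven time. Non-binding: labor (18 unused).
Since labor is not tight, its dual is 0.
From A_Bᵀ y = c: 1·y_butter + 1·y_oven time = 15; 5·y_butter + 6·y_oven time = 82.
Solving: y_butter = 8, y_oven time = 7.
rye loaves enters the basis when its profit ≥ yᵀa₃ = 8·5 + 7·4 = 68.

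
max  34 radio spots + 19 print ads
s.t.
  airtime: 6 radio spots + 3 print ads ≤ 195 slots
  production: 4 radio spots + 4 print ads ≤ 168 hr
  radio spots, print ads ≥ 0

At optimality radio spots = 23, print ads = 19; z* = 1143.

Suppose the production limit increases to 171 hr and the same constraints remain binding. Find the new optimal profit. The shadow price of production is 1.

1146

Δb = 3, so new z* = 1143 + (1)·(3) = 1143 + 3 = 1146.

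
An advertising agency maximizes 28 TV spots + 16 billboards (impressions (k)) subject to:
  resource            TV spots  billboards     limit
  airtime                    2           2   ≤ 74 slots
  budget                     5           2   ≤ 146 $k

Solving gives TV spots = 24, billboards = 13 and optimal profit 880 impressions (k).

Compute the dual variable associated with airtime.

4

Check each constraint at x*: airtime 74/74 (tight); budget 146/146 (tight).
The binding rows give the dual system: 2·y_airtime + 5·y_budget = 28 and 2·y_airtime + 2·y_budget = 16.
This yields shadow prices y_airtime = 4, y_budget = 4.
Shadow price of airtime = 4.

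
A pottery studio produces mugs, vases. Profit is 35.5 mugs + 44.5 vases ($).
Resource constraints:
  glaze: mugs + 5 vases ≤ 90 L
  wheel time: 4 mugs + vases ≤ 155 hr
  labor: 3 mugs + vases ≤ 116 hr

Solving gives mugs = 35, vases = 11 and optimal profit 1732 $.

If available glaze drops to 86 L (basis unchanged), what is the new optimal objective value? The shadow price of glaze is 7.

1704

Δb = -4, so new z* = 1732 + (7)·(-4) = 1732 − 28 = 1704.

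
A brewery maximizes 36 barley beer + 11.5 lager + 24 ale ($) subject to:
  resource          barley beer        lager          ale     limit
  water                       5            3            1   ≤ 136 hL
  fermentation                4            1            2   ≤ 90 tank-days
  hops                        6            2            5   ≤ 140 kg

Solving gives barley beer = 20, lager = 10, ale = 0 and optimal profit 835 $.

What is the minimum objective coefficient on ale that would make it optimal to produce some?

At the optimum: water uses 130 of 136 (slack = 6); fermentation uses 90 of 90 (binding); hops uses 140 of 140 (binding).
Since water is not tight, its dual is 0.
From A_Bᵀ y = c: 4·y_fermentation + 6·y_hops = 36; 1·y_fermentation + 2·y_hops = 11.5.
→ y_fermentation = 1.5 and y_hops = 5.
ale enters the basis when its profit ≥ yᵀa₃ = 1.5·2 + 5·5 = 28.

28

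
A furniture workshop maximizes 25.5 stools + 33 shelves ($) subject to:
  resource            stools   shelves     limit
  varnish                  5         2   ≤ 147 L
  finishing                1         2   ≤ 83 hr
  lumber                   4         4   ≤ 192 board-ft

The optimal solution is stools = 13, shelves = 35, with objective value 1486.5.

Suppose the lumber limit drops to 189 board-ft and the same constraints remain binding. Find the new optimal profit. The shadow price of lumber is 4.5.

1473

Δb = -3, so new z* = 1486.5 + (4.5)·(-3) = 1486.5 − 13.5 = 1473.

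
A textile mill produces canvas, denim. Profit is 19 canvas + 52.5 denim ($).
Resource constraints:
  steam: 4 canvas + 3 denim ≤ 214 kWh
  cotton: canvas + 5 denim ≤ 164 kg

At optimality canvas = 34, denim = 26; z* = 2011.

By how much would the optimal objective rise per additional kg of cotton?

9

Check each constraint at x*: steam 214/214 (tight); cotton 164/164 (tight).
From A_Bᵀ y = c: 4·y_steam + 1·y_cotton = 19; 3·y_steam + 5·y_cotton = 52.5.
This yields shadow prices y_steam = 2.5, y_cotton = 9.
Shadow price of cotton = 9.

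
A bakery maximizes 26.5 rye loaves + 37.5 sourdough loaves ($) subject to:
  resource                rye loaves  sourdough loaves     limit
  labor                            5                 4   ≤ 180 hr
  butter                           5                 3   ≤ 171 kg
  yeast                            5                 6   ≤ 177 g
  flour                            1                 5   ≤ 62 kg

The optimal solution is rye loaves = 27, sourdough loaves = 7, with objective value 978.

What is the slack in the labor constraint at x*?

17

labor used = 5·27 + 4·7 = 163; slack = 180 − 163 = 17.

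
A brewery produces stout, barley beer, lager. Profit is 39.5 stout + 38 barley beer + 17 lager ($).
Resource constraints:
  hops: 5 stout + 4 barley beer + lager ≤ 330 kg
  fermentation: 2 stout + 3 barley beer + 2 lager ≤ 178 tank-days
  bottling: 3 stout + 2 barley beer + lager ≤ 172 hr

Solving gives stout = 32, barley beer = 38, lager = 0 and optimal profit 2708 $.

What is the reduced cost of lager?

-5.5

Binding: fermentation and bottling. Non-binding: hops (18 unused).
Slack constraints have shadow price 0 (complementary slackness).
Dual feasibility on the basic columns requires 2·y_fermentation + 3·y_bottling = 39.5, 3·y_fermentation + 2·y_bottling = 38.
Solving: y_fermentation = 7, y_bottling = 8.5.
Reduced cost of lager: c₃ − yᵀa₃ = 17 − (7·2 + 8.5·1) = 17 − 22.5 = -5.5.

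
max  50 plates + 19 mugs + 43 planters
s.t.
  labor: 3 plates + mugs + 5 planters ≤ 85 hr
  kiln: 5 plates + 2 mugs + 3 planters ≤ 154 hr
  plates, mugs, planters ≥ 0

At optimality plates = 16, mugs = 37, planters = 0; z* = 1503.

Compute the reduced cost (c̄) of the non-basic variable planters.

-3

At the optimum: labor uses 85 of 85 (binding); kiln uses 154 of 154 (binding).
The binding rows give the dual system: 3·y_labor + 5·y_kiln = 50 and 1·y_labor + 2·y_kiln = 19.
Solving: y_labor = 5, y_kiln = 7.
Reduced cost of planters: c₃ − yᵀa₃ = 43 − (5·5 + 7·3) = 43 − 46 = -3.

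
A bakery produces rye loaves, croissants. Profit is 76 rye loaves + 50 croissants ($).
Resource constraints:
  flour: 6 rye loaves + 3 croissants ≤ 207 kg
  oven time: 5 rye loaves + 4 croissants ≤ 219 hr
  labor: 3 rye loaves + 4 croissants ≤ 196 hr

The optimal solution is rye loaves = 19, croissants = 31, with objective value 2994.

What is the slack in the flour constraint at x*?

flour used = 6·19 + 3·31 = 207; slack = 207 − 207 = 0.

0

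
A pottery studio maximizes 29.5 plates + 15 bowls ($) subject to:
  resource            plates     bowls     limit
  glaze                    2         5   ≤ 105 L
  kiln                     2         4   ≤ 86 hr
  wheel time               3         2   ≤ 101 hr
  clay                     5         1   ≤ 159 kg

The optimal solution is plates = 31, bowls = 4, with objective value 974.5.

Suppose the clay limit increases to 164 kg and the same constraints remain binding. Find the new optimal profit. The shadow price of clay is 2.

984.5

Δb = 5, so new z* = 974.5 + (2)·(5) = 974.5 + 10 = 984.5.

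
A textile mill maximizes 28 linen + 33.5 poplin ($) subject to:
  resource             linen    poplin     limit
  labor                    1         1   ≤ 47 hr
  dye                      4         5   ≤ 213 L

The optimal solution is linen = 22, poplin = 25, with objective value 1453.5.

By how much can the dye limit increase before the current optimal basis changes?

22

Binding constraints: labor, dye. The basis is B = [[1,1],[4,5]] with det 1.
Per unit increase in dye, x* moves by d = (-1, 1).
The basis stays optimal until linen reaches 0; allowable increase = 22 L.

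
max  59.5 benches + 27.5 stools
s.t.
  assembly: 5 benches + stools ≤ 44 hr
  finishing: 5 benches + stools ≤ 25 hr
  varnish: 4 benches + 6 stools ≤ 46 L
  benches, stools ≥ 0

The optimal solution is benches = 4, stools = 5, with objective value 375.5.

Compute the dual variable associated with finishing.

Binding: finishing and varnish. Non-binding: assembly (19 unused).
Since assembly is not tight, its dual is 0.
From A_Bᵀ y = c: 5·y_finishing + 4·y_varnish = 59.5; 1·y_finishing + 6·y_varnish = 27.5.
→ y_finishing = 9.5 and y_varnish = 3.
Shadow price of finishing = 9.5.

9.5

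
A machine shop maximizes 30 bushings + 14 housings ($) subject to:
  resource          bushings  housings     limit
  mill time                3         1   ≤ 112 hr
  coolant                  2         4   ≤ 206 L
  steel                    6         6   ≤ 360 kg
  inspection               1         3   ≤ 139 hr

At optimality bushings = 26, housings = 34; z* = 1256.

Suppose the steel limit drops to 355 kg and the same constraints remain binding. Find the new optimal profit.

Check each constraint at x*: mill time 112/112 (tight); coolant 188/206 (slack 18); steel 360/360 (tight); inspection 128/139 (slack 11).
Since coolant, inspection are not tight, their duals are 0.
The binding rows give the dual system: 3·y_mill time + 6·y_steel = 30 and 1·y_mill time + 6·y_steel = 14.
→ y_mill time = 8 and y_steel = 1.
Δz = y_steel·Δb = 1 × (-5) = -5, so new z* = 1256 − 5 = 1251.

1251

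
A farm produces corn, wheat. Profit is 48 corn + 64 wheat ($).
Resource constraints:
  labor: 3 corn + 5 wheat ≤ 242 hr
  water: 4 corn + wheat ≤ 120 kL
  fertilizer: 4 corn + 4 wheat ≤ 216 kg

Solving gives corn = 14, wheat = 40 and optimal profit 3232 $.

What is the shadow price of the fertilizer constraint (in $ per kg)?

Binding: labor and fertilizer. Non-binding: water (24 unused).
Slack constraints have shadow price 0 (complementary slackness).
Dual feasibility on the basic columns requires 3·y_labor + 4·y_fertilizer = 48, 5·y_labor + 4·y_fertilizer = 64.
→ y_labor = 8 and y_fertilizer = 6.
Shadow price of fertilizer = 6.

6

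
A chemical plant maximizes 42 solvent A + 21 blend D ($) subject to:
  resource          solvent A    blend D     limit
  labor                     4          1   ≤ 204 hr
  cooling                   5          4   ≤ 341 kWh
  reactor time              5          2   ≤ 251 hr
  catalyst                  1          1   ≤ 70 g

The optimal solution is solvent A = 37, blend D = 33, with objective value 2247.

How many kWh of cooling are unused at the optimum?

24

cooling used = 5·37 + 4·33 = 317; slack = 341 − 317 = 24.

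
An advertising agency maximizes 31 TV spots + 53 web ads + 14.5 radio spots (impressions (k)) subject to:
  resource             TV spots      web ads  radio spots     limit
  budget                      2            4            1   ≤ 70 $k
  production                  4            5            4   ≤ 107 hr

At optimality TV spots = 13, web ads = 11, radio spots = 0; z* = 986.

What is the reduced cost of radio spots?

Check each constraint at x*: budget 70/70 (tight); production 107/107 (tight).
From A_Bᵀ y = c: 2·y_budget + 4·y_production = 31; 4·y_budget + 5·y_production = 53.
This yields shadow prices y_budget = 9.5, y_production = 3.
Reduced cost of radio spots: c₃ − yᵀa₃ = 14.5 − (9.5·1 + 3·4) = 14.5 − 21.5 = -7.

-7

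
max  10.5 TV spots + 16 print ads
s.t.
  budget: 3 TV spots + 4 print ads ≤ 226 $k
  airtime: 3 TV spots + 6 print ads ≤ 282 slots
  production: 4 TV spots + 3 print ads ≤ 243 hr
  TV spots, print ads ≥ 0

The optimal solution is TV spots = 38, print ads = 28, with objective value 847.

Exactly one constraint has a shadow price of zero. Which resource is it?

budget: 226/226 (binding)
airtime: 282/282 (binding)
production: 236/243 (slack 7)
By complementary slackness, a constraint with positive slack has shadow price 0 → production.

production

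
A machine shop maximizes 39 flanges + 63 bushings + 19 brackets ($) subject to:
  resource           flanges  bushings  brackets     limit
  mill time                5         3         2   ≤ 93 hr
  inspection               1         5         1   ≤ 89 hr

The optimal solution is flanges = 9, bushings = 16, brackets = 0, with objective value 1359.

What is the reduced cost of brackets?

Both mill time and inspection are binding at x*.
The binding rows give the dual system: 5·y_mill time + 1·y_inspection = 39 and 3·y_mill time + 5·y_inspection = 63.
→ y_mill time = 6 and y_inspection = 9.
Reduced cost of brackets: c₃ − yᵀa₃ = 19 − (6·2 + 9·1) = 19 − 21 = -2.

-2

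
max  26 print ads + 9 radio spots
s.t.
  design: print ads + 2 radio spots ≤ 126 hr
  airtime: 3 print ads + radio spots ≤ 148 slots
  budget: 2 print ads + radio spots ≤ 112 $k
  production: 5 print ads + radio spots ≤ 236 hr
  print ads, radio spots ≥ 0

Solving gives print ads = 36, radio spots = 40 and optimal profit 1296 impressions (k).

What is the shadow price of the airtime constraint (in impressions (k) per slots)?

8

At the optimum: design uses 116 of 126 (slack = 10); airtime uses 148 of 148 (binding); budget uses 112 of 112 (binding); production uses 220 of 236 (slack = 16).
Since design, production are not tight, their duals are 0.
The binding rows give the dual system: 3·y_airtime + 2·y_budget = 26 and 1·y_airtime + 1·y_budget = 9.
→ y_airtime = 8 and y_budget = 1.
Shadow price of airtime = 8.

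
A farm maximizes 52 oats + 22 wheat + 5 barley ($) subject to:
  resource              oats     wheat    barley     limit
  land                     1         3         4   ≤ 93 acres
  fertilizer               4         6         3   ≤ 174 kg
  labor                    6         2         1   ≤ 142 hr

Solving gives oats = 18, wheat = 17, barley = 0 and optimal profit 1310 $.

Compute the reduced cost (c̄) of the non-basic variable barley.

Binding: fertilizer and labor. Non-binding: land (24 unused).
Slack constraints have shadow price 0 (complementary slackness).
Dual feasibility on the basic columns requires 4·y_fertilizer + 6·y_labor = 52, 6·y_fertilizer + 2·y_labor = 22.
→ y_fertilizer = 1 and y_labor = 8.
Reduced cost of barley: c₃ − yᵀa₃ = 5 − (1·3 + 8·1) = 5 − 11 = -6.

-6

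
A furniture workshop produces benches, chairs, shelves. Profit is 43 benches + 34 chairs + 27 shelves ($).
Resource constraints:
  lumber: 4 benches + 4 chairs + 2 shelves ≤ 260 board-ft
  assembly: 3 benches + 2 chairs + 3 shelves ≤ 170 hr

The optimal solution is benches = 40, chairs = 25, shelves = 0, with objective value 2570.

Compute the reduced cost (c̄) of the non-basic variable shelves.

Both lumber and assembly are binding at x*.
The binding rows give the dual system: 4·y_lumber + 3·y_assembly = 43 and 4·y_lumber + 2·y_assembly = 34.
This yields shadow prices y_lumber = 4, y_assembly = 9.
Reduced cost of shelves: c₃ − yᵀa₃ = 27 − (4·2 + 9·3) = 27 − 35 = -8.

-8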